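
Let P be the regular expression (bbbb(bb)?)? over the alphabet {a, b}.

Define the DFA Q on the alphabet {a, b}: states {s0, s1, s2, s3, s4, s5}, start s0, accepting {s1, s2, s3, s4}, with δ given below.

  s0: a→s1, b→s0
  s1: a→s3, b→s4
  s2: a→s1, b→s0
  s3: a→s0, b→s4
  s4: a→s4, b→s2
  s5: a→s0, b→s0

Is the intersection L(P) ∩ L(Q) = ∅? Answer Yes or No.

Yes

Converting the expression P to a DFA (subset construction, then merging equivalent states) gives the minimal DFA with states {p0, p1, p2, p3, p4, p5, p6, p7}, start state p0, accepting states {p0, p5, p7} and transitions p0: a→p1, b→p2; p1: a→p1, b→p1; p2: a→p1, b→p3; p3: a→p1, b→p4; p4: a→p1, b→p5; p5: a→p1, b→p6; p6: a→p1, b→p7; p7: a→p1, b→p1.
Exploring the product automaton P × Q from the start pair (p0, s0), following both machines on each input symbol, reaches 12 state pairs: (p0, s0), (p1, s1), (p2, s0), (p1, s3), (p1, s4), (p3, s0), (p1, s0), (p1, s2), (p4, s0), (p5, s0), (p6, s0), (p7, s0).
P accepts in {p0, p5, p7} and Q accepts in {s1, s2, s3, s4}; no reachable pair has both components accepting, so no string drives both machines to acceptance simultaneously and L(P) ∩ L(Q) = ∅.
So no string is accepted by both, and the intersection is empty.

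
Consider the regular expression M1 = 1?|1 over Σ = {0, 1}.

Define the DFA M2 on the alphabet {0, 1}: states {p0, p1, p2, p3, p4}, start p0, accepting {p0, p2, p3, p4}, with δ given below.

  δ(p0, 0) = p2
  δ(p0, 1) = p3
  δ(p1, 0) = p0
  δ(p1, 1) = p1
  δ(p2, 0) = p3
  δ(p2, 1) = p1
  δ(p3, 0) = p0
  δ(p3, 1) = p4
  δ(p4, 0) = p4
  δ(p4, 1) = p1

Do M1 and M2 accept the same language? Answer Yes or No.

No

The string 0 is accepted by M2 but rejected by M1.
So L(M1) ≠ L(M2).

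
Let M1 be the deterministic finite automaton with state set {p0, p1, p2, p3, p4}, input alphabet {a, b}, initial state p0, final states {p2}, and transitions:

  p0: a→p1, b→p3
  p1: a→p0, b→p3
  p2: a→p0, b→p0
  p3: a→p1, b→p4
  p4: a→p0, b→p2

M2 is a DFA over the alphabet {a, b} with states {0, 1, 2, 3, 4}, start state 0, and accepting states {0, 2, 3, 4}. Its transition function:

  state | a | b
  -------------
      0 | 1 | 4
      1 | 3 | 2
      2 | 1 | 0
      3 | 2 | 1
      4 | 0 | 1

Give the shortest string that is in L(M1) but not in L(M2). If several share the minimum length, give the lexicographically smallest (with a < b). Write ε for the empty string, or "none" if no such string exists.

The string aaabbb is accepted by M1 but not by M2.
No shorter string lies in the difference, and aaabbb is the lexicographically first length-6 string in L(M1) \ L(M2).

aaabbb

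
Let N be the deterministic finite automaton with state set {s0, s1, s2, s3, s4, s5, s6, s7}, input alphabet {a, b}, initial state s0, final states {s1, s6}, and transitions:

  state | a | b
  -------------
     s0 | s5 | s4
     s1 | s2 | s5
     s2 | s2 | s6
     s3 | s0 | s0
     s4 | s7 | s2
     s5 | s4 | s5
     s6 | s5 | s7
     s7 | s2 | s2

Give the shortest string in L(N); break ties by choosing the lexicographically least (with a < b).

A breadth-first search from s0 reaches an accepting state first via the path s0 → s4 → s2 → s6 on input bbb.
No string of length < 3 is accepted (BFS exhausts all shorter strings without reaching an accepting state), and bbb is the lexicographically least accepting string of length 3.

bbb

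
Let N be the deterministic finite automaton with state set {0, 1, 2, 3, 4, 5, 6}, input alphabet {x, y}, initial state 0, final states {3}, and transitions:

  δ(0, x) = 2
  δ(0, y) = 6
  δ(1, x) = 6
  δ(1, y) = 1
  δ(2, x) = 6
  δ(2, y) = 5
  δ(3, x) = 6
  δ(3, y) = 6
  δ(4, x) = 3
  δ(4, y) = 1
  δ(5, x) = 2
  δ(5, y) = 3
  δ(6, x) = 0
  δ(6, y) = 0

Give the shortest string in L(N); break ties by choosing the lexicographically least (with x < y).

A breadth-first search from 0 reaches an accepting state first via the path 0 → 2 → 5 → 3 on input xyy.
No string of length < 3 is accepted (BFS exhausts all shorter strings without reaching an accepting state), and xyy is the lexicographically least accepting string of length 3.

xyy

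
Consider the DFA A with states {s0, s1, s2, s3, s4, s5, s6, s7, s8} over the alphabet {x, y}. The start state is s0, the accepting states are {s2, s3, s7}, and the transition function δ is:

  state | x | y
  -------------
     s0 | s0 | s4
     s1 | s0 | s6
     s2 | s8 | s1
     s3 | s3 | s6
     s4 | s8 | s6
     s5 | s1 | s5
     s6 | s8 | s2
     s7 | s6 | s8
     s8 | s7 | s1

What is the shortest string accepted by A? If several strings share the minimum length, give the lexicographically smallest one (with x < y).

yxx

A breadth-first search from s0 reaches an accepting state first via the path s0 → s4 → s8 → s7 on input yxx.
No string of length < 3 is accepted (BFS exhausts all shorter strings without reaching an accepting state), and yxx is the lexicographically least accepting string of length 3.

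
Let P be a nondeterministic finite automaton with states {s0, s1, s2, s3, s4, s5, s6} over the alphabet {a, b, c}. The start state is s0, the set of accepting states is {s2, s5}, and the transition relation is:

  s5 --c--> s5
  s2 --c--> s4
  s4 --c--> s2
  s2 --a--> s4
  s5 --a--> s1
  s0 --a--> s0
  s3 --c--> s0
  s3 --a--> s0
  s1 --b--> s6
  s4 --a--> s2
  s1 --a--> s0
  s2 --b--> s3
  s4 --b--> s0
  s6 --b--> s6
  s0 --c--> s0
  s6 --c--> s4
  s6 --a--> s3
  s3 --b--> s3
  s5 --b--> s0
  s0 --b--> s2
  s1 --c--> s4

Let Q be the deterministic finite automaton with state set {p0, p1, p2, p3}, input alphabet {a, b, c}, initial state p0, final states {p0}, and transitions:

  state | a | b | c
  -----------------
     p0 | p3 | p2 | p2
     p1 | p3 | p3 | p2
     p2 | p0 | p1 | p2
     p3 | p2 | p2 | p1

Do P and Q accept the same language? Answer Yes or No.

The string b is accepted by P but rejected by Q.
So L(P) ≠ L(Q).

No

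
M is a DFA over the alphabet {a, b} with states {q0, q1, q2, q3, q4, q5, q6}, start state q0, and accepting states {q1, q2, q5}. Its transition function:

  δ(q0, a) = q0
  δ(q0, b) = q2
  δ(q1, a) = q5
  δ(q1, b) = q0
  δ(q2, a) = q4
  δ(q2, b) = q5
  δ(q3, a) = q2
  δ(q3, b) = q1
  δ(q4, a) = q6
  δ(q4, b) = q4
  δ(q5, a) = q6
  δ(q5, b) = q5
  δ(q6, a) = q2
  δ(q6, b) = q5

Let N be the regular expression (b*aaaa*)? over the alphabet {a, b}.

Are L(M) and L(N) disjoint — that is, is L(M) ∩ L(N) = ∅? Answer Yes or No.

The string baaa is accepted by both M and N.
Hence L(M) ∩ L(N) ≠ ∅.

No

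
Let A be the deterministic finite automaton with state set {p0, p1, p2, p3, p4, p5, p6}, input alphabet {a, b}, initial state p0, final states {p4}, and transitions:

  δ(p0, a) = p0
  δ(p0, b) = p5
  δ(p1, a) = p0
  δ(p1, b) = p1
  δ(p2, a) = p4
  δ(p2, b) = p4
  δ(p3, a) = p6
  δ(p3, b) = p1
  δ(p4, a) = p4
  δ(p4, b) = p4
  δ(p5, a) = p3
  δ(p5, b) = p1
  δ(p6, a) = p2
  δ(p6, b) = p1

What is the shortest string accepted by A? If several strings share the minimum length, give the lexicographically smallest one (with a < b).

baaaa

A breadth-first search from p0 reaches an accepting state first via the path p0 → p5 → p3 → p6 → p2 → p4 on input baaaa.
No string of length < 5 is accepted (BFS exhausts all shorter strings without reaching an accepting state), and baaaa is the lexicographically least accepting string of length 5.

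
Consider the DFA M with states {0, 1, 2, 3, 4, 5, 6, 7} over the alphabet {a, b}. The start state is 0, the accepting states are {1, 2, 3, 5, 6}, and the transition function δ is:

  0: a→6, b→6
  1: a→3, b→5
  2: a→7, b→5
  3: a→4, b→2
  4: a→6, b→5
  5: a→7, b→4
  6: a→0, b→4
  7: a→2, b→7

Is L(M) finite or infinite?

infinite

State 0 is reachable from the start and can reach an accepting state, and it lies on the cycle 0 → 6 → 0.
Traversing that cycle any number of times yields accepted strings of unbounded length, so the language is infinite.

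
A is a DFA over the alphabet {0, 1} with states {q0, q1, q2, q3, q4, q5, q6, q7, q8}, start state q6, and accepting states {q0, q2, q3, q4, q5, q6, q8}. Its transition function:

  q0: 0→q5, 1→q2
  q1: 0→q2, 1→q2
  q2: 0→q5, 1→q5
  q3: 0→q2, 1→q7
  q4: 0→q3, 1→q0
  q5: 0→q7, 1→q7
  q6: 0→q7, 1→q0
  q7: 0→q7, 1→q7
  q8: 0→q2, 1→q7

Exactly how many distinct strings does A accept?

The useful subgraph on states {q0, q2, q5, q6} is acyclic, so L(A) is finite; the longest accepting path visits 4 useful states, giving maximum string length 3.
Counting accepting paths from q6 by length: 1 of length 0, 1 of length 1, 2 of length 2, 2 of length 3. Total 6.

6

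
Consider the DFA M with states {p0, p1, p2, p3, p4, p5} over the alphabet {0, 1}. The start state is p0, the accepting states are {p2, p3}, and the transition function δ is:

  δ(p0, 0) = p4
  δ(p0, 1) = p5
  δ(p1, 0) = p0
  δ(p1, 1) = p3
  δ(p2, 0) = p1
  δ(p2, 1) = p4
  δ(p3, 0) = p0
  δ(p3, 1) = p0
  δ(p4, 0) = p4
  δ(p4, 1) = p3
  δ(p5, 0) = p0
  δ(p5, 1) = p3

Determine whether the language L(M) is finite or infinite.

infinite

State p0 is reachable from the start and can reach an accepting state, and it lies on the cycle p0 → p4 → p3 → p0.
Traversing that cycle any number of times yields accepted strings of unbounded length, so the language is infinite.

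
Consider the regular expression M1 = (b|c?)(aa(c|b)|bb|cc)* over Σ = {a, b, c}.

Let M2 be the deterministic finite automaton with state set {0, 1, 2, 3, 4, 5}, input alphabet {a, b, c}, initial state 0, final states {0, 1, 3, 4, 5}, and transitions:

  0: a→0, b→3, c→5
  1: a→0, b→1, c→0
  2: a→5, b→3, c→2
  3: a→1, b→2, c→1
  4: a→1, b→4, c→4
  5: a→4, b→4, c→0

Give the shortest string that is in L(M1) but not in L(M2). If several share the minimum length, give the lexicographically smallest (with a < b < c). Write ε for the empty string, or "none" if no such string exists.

bb

The string bb is accepted by M1 but not by M2.
No shorter string lies in the difference, and bb is the lexicographically first length-2 string in L(M1) \ L(M2).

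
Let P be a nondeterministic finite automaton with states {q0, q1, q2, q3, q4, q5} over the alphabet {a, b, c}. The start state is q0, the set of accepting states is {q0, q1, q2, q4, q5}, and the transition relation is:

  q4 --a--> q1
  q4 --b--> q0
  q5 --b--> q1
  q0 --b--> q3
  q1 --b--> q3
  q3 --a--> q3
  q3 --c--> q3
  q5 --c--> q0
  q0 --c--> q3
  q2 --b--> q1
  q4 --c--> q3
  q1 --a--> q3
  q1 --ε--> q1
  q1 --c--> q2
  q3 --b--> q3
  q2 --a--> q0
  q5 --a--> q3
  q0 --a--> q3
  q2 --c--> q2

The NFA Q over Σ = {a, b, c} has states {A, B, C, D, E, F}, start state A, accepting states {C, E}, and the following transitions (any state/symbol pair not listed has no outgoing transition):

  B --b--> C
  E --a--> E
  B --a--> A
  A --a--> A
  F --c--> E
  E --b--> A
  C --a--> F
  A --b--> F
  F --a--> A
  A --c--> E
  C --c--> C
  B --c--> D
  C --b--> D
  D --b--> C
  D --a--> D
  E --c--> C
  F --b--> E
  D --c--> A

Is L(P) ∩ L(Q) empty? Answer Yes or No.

Yes

Exploring the product automaton P × Q from the start pair (q0, A), following both machines on each input symbol, reaches 6 state pairs: (q0, A), (q3, A), (q3, F), (q3, E), (q3, C), (q3, D).
P accepts in {q0, q1, q2, q4, q5} and Q accepts in {C, E}; no reachable pair has both components accepting, so no string drives both machines to acceptance simultaneously and L(P) ∩ L(Q) = ∅.
So no string is accepted by both, and the intersection is empty.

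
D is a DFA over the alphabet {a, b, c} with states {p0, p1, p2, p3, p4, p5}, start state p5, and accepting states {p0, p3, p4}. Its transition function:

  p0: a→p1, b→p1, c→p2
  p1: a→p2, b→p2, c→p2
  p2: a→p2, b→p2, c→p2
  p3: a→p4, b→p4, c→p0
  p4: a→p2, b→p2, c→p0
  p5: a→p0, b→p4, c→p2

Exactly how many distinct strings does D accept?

3

The useful subgraph on states {p0, p4, p5} is acyclic, so L(D) is finite; the longest accepting path visits 3 useful states, giving maximum string length 2.
Counting accepting paths from p5 by length: 2 of length 1, 1 of length 2. Total 3.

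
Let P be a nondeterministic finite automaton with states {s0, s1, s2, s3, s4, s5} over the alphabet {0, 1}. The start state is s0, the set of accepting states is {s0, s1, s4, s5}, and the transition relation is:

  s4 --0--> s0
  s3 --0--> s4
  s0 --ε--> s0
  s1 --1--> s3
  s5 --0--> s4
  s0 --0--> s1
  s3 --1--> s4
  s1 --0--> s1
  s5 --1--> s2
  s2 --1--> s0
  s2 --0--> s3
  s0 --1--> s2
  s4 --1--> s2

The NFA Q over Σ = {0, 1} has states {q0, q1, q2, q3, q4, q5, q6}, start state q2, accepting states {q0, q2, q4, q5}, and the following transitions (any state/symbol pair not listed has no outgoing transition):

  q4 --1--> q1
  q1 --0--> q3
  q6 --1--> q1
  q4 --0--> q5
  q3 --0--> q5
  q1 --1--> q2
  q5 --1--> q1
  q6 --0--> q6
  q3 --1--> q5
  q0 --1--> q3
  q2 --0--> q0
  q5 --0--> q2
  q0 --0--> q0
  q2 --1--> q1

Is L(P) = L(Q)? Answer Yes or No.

Exploring the product automaton P × Q from the start pair (s0, q2), following both machines on each input symbol, reaches 5 state pairs: (s0, q2), (s1, q0), (s2, q1), (s3, q3), (s4, q5).
P accepts in {s0, s1, s4, s5} and Q accepts in {q0, q2, q4, q5}. In every reachable pair the two components are either both accepting — (s0, q2), (s1, q0), (s4, q5) — or both non-accepting, so no string is accepted by exactly one of the machines: L(P) \ L(Q) and L(Q) \ L(P) are both empty.
Hence every string is accepted by P iff it is accepted by Q, and the two languages coincide.

Yes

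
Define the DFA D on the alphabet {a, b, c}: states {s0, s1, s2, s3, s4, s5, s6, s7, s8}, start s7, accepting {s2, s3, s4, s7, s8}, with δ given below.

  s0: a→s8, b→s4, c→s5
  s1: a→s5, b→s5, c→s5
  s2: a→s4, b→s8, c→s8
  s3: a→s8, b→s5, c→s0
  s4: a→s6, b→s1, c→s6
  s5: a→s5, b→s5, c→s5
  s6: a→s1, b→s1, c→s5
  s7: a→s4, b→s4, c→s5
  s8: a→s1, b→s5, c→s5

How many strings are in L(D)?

3

The useful subgraph on states {s4, s7} is acyclic, so L(D) is finite; the longest accepting path visits 2 useful states, giving maximum string length 1.
Counting accepting paths from s7 by length: 1 of length 0, 2 of length 1. Total 3.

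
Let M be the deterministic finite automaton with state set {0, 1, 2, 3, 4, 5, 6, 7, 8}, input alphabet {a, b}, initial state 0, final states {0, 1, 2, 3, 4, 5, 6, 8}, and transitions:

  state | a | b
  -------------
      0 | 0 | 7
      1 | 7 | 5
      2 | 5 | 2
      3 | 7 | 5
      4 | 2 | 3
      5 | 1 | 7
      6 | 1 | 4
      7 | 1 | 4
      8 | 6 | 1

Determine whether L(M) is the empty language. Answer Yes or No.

No

The empty string ε is accepted: the run 0 ends in the accepting state 0.
Since at least one string is accepted, L(M) is not empty.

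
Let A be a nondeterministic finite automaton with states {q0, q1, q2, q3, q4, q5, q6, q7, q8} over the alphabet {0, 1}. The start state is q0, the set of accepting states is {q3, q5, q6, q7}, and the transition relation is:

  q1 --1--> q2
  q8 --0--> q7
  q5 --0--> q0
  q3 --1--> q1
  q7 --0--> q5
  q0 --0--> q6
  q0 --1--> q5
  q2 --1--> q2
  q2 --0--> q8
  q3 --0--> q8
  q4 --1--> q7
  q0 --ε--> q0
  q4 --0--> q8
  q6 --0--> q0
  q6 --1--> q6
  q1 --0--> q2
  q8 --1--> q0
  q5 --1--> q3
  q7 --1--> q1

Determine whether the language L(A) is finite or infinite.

State q0 is reachable from the start and can reach an accepting state, and it lies on the cycle q0 → q5 → q0.
Traversing that cycle any number of times yields accepted strings of unbounded length, so the language is infinite.

infinite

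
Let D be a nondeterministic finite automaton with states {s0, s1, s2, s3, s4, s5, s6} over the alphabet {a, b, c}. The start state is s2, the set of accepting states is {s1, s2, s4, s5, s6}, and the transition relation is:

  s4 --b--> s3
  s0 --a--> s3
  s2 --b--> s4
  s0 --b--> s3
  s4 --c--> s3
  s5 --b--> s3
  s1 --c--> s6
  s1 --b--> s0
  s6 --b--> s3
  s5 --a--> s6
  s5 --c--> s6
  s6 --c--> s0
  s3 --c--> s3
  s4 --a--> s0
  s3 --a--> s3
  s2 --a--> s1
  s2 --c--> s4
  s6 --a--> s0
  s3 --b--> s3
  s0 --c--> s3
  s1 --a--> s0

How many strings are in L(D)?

The useful subgraph on states {s1, s2, s4, s6} is acyclic, so L(D) is finite; the longest accepting path visits 3 useful states, giving maximum string length 2.
Counting accepting paths from s2 by length: 1 of length 0, 3 of length 1, 1 of length 2. Total 5.

5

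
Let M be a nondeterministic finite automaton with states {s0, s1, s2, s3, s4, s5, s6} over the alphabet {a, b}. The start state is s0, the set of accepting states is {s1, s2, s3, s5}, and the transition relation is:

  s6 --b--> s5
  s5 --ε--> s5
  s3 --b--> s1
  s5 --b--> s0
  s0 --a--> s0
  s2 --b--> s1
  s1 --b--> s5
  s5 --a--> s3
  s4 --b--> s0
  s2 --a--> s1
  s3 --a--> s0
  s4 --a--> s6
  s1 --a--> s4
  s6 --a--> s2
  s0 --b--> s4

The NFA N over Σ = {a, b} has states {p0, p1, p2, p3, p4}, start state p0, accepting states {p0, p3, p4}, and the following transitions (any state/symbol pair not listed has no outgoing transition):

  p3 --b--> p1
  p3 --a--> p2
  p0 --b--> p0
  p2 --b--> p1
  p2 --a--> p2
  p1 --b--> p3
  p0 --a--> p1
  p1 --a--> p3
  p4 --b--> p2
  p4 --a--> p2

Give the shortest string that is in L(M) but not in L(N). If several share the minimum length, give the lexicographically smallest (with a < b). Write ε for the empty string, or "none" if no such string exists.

abaa

The string abaa is accepted by M but not by N.
No shorter string lies in the difference, and abaa is the lexicographically first length-4 string in L(M) \ L(N).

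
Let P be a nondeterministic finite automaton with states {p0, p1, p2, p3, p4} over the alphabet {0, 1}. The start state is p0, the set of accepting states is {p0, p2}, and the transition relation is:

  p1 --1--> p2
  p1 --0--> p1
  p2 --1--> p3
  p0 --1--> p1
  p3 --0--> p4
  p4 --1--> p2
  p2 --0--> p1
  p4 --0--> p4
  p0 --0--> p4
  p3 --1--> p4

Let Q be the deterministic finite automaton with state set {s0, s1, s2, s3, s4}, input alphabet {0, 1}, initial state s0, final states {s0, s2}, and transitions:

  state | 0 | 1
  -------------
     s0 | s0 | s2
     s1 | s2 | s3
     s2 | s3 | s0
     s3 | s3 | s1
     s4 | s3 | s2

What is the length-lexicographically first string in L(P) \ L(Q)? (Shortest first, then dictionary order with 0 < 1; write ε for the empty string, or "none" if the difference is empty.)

101

The string 101 is accepted by P but not by Q.
No shorter string lies in the difference, and 101 is the lexicographically first length-3 string in L(P) \ L(Q).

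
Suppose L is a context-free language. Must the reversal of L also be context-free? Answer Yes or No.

Reversing the right-hand side of every production of a context-free grammar for L gives a context-free grammar for Lᴿ (induction on derivation length).
So the context-free languages are closed under reversal.

Yes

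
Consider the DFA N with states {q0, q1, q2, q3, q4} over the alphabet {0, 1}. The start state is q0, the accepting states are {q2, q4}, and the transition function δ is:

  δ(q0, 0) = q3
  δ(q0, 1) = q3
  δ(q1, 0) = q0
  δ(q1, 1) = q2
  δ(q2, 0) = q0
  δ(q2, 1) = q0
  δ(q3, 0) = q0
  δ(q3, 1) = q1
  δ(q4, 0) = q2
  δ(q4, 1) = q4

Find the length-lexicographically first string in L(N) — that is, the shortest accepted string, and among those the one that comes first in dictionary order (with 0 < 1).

011

A breadth-first search from q0 reaches an accepting state first via the path q0 → q3 → q1 → q2 on input 011.
No string of length < 3 is accepted (BFS exhausts all shorter strings without reaching an accepting state), and 011 is the lexicographically least accepting string of length 3.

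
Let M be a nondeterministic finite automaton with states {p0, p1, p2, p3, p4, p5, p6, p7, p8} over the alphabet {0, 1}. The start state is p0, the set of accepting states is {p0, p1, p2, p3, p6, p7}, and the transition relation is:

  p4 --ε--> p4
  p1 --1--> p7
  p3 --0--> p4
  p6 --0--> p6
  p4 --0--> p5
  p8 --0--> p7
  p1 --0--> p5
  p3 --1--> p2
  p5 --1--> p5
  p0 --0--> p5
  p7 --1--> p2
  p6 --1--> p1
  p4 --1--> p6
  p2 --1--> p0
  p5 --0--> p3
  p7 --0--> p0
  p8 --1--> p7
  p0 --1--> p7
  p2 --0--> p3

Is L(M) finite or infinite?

infinite

State p0 is reachable from the start and can reach an accepting state, and it lies on the cycle p0 → p5 → p3 → p2 → p0.
Traversing that cycle any number of times yields accepted strings of unbounded length, so the language is infinite.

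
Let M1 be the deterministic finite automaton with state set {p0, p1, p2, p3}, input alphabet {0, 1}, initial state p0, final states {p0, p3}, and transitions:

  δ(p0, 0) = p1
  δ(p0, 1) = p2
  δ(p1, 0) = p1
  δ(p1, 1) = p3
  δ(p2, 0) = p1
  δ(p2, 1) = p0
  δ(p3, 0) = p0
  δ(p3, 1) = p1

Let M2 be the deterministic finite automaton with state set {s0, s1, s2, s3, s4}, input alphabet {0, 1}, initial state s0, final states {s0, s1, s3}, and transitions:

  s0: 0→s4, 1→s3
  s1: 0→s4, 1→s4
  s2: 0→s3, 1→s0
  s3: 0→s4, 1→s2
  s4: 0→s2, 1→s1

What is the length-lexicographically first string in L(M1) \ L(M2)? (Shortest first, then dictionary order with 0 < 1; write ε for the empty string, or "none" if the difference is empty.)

The string 11 is accepted by M1 but not by M2.
No shorter string lies in the difference, and 11 is the lexicographically first length-2 string in L(M1) \ L(M2).

11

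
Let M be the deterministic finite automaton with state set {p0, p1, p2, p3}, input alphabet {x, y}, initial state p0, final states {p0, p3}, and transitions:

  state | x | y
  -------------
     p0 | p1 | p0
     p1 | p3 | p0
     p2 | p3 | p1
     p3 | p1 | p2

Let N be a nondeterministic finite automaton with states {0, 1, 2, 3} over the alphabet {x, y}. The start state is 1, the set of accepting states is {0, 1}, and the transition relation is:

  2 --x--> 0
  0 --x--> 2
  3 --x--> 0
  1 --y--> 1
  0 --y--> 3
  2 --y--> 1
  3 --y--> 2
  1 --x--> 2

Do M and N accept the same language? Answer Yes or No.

Exploring the product automaton M × N from the start pair (p0, 1), following both machines on each input symbol, reaches 4 state pairs: (p0, 1), (p1, 2), (p3, 0), (p2, 3).
M accepts in {p0, p3} and N accepts in {0, 1}. In every reachable pair the two components are either both accepting — (p0, 1), (p3, 0) — or both non-accepting, so no string is accepted by exactly one of the machines: L(M) \ L(N) and L(N) \ L(M) are both empty.
Hence every string is accepted by M iff it is accepted by N, and the two languages coincide.

Yes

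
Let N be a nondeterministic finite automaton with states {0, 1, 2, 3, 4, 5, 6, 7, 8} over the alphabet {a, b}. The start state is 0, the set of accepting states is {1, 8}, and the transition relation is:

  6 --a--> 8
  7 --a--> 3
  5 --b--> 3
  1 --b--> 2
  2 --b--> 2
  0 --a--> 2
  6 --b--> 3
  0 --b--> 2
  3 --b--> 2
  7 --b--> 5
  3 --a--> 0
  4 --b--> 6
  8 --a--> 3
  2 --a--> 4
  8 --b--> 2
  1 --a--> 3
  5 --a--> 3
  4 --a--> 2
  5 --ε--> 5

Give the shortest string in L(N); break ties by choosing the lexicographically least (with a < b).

aaba

A breadth-first search from 0 reaches an accepting state first via the path 0 → 2 → 4 → 6 → 8 on input aaba.
No string of length < 4 is accepted (BFS exhausts all shorter strings without reaching an accepting state), and aaba is the lexicographically least accepting string of length 4.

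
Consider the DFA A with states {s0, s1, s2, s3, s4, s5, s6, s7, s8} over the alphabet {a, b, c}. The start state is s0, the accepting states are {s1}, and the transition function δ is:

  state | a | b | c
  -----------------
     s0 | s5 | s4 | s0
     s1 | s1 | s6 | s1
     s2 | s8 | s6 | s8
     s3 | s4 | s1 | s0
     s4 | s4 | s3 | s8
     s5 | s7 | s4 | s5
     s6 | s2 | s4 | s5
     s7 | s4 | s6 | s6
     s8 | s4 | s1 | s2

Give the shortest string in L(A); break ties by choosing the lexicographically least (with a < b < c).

bbb

A breadth-first search from s0 reaches an accepting state first via the path s0 → s4 → s3 → s1 on input bbb.
No string of length < 3 is accepted (BFS exhausts all shorter strings without reaching an accepting state), and bbb is the lexicographically least accepting string of length 3.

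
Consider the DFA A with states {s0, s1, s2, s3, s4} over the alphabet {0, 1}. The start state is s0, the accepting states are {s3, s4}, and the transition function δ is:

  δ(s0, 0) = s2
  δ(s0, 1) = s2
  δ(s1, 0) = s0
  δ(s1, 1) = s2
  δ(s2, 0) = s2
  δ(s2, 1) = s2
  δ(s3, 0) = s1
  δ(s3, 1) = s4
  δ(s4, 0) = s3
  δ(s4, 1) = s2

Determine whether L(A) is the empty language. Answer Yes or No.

Yes

The states reachable from the start state are {s0, s2}.
None of the accepting states {s3, s4} is reachable, so no string is accepted and L(A) = ∅.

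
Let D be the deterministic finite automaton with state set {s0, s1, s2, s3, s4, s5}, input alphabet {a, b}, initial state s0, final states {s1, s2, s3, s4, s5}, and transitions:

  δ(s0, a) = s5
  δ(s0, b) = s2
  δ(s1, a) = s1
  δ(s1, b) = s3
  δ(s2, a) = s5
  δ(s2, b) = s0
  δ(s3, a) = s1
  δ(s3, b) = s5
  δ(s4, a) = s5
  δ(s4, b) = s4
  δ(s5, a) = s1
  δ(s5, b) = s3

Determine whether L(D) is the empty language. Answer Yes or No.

No

The string a is accepted: the run s0 → s5 ends in the accepting state s5.
Since at least one string is accepted, L(D) is not empty.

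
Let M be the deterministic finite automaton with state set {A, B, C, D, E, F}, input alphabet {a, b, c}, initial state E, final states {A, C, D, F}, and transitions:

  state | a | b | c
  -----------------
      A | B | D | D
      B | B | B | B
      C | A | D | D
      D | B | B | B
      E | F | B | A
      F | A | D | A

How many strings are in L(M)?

The useful subgraph on states {A, D, E, F} is acyclic, so L(M) is finite; the longest accepting path visits 4 useful states, giving maximum string length 3.
Counting accepting paths from E by length: 2 of length 1, 5 of length 2, 4 of length 3. Total 11.

11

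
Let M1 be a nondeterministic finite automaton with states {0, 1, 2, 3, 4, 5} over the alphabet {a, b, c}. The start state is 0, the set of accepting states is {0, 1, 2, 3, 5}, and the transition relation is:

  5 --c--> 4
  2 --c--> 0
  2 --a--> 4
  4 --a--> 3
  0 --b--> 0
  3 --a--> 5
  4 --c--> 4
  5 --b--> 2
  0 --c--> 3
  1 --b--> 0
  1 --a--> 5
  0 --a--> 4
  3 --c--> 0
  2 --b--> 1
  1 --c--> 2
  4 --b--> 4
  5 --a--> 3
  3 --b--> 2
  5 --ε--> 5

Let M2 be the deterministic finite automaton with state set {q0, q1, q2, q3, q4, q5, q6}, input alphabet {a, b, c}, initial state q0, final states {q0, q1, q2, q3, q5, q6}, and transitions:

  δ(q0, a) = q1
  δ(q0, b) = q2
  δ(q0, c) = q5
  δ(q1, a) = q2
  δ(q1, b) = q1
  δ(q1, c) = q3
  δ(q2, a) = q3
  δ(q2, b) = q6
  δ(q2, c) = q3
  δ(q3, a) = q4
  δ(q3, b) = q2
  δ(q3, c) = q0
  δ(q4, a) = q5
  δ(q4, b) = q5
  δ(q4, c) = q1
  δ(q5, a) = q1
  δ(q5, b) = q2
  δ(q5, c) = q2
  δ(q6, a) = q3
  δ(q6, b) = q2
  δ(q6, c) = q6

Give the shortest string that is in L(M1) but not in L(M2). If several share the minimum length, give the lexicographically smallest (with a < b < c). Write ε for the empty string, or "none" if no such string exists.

The string aca is accepted by M1 but not by M2.
No shorter string lies in the difference, and aca is the lexicographically first length-3 string in L(M1) \ L(M2).

aca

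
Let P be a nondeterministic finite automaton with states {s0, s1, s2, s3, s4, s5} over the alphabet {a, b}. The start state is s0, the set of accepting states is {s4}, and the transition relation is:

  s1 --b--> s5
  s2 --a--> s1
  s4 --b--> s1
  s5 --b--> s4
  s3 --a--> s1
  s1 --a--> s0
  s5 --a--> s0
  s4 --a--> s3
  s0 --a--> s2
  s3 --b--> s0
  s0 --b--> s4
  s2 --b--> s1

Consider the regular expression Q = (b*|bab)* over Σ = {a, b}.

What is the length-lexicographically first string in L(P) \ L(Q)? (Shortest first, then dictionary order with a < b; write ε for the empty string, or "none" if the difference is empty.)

The string aaab is accepted by P but not by Q.
No shorter string lies in the difference, and aaab is the lexicographically first length-4 string in L(P) \ L(Q).

aaab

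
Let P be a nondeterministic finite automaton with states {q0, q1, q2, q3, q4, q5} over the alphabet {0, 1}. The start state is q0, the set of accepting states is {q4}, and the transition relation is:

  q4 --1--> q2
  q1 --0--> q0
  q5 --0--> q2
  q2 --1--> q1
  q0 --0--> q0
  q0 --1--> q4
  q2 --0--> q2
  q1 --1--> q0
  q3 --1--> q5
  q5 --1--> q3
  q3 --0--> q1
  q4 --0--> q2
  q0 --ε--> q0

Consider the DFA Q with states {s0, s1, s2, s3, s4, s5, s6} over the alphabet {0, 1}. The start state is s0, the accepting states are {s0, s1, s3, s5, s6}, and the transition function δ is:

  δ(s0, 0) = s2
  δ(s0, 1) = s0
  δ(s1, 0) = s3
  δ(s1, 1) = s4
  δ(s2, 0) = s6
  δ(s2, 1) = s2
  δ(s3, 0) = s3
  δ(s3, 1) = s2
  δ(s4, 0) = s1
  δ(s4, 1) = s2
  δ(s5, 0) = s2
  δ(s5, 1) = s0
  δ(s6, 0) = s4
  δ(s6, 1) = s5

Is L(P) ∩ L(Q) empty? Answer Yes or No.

The string 1 is accepted by both P and Q.
Hence L(P) ∩ L(Q) ≠ ∅.

No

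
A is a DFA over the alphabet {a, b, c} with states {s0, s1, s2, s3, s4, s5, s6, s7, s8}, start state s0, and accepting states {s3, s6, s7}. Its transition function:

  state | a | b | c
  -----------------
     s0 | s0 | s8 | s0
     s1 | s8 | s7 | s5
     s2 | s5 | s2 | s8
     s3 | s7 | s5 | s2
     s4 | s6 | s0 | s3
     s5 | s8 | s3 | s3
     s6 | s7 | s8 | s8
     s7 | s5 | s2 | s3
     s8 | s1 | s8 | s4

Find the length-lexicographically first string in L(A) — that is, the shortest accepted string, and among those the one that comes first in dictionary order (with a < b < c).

A breadth-first search from s0 reaches an accepting state first via the path s0 → s8 → s1 → s7 on input bab.
No string of length < 3 is accepted (BFS exhausts all shorter strings without reaching an accepting state), and bab is the lexicographically least accepting string of length 3.

bab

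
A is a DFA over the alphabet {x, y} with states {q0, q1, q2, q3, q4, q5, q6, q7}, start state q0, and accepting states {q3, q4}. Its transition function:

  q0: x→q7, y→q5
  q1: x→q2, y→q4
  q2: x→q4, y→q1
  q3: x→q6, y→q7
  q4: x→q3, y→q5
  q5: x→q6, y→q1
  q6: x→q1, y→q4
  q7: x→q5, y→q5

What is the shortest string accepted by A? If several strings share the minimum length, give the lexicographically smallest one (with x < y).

A breadth-first search from q0 reaches an accepting state first via the path q0 → q5 → q6 → q4 on input yxy.
No string of length < 3 is accepted (BFS exhausts all shorter strings without reaching an accepting state), and yxy is the lexicographically least accepting string of length 3.

yxy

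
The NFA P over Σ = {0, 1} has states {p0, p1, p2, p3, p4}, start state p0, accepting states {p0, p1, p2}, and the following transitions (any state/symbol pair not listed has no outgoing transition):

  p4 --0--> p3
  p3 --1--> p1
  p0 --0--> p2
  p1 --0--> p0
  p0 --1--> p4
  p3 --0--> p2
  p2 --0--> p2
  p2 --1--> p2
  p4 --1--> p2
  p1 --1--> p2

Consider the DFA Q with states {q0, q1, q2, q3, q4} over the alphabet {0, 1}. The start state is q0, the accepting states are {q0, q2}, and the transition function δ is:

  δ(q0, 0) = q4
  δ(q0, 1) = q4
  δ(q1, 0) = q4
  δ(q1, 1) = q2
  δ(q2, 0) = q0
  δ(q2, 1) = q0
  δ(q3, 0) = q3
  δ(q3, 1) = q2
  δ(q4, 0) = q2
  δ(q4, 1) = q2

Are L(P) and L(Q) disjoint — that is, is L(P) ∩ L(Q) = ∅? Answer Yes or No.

No

The empty string ε is accepted by both P and Q.
Hence L(P) ∩ L(Q) ≠ ∅.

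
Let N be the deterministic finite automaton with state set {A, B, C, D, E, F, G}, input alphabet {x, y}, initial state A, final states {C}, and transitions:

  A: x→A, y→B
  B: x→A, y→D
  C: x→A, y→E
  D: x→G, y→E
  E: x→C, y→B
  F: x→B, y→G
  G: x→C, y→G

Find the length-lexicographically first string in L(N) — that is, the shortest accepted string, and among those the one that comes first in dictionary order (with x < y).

A breadth-first search from A reaches an accepting state first via the path A → B → D → G → C on input yyxx.
No string of length < 4 is accepted (BFS exhausts all shorter strings without reaching an accepting state), and yyxx is the lexicographically least accepting string of length 4.

yyxx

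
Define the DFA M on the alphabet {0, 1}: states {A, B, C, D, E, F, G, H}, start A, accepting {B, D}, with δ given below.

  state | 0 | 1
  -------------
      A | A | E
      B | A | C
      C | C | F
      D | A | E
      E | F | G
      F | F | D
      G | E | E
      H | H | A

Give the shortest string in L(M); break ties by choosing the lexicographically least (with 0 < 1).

A breadth-first search from A reaches an accepting state first via the path A → E → F → D on input 101.
No string of length < 3 is accepted (BFS exhausts all shorter strings without reaching an accepting state), and 101 is the lexicographically least accepting string of length 3.

101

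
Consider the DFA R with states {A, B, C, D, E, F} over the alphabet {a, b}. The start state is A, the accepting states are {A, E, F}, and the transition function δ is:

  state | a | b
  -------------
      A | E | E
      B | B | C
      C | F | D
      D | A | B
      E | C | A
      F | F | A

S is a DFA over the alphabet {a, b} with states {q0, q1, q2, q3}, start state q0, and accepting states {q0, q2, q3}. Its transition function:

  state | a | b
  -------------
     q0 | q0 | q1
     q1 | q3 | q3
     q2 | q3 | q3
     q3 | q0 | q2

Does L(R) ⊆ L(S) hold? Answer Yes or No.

The string b is in L(R) but not in L(S).
So L(R) ⊄ L(S).

No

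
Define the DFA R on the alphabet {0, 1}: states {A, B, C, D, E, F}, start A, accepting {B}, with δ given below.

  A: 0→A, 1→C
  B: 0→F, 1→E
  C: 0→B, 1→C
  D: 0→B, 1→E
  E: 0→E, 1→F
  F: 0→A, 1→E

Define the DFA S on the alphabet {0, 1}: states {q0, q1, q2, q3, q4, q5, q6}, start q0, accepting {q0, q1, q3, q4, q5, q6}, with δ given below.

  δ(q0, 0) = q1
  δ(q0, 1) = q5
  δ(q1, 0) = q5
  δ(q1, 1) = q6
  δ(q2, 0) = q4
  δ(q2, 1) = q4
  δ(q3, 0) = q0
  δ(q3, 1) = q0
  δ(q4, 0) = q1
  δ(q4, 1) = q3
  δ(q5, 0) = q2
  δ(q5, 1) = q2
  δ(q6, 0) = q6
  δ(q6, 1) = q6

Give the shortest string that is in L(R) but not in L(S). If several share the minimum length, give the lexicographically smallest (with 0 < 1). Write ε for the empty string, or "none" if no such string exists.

The string 10 is accepted by R but not by S.
No shorter string lies in the difference, and 10 is the lexicographically first length-2 string in L(R) \ L(S).

10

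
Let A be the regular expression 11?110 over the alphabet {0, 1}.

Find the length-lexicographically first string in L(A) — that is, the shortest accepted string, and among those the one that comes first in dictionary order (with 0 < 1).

1110

By inspection of the expression, no string of length less than 4 matches, and 1110 is the lexicographically first match of length 4.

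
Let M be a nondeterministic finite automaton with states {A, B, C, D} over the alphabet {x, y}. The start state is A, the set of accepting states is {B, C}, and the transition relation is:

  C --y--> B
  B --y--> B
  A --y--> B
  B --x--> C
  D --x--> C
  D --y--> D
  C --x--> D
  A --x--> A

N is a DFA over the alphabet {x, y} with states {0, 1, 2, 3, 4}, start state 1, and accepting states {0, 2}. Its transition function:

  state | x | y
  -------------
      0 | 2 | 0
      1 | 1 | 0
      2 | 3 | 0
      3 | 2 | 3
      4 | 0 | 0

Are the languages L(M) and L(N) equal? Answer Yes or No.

Yes

Exploring the product automaton M × N from the start pair (A, 1), following both machines on each input symbol, reaches 4 state pairs: (A, 1), (B, 0), (C, 2), (D, 3).
M accepts in {B, C} and N accepts in {0, 2}. In every reachable pair the two components are either both accepting — (B, 0), (C, 2) — or both non-accepting, so no string is accepted by exactly one of the machines: L(M) \ L(N) and L(N) \ L(M) are both empty.
Hence every string is accepted by M iff it is accepted by N, and the two languages coincide.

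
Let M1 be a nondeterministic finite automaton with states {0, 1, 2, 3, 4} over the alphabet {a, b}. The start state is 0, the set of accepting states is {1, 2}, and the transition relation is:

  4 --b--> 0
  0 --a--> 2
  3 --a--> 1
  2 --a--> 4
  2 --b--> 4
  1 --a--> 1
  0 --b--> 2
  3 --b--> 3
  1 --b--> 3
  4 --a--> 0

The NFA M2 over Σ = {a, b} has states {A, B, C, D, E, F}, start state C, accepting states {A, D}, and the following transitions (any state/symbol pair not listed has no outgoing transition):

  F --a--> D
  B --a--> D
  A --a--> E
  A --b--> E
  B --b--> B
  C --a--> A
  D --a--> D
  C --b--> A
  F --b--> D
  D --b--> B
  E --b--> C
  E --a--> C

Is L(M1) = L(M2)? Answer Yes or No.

Exploring the product automaton M1 × M2 from the start pair (0, C), following both machines on each input symbol, reaches 3 state pairs: (0, C), (2, A), (4, E).
M1 accepts in {1, 2} and M2 accepts in {A, D}. In every reachable pair the two components are either both accepting — (2, A) — or both non-accepting, so no string is accepted by exactly one of the machines: L(M1) \ L(M2) and L(M2) \ L(M1) are both empty.
Hence every string is accepted by M1 iff it is accepted by M2, and the two languages coincide.

Yes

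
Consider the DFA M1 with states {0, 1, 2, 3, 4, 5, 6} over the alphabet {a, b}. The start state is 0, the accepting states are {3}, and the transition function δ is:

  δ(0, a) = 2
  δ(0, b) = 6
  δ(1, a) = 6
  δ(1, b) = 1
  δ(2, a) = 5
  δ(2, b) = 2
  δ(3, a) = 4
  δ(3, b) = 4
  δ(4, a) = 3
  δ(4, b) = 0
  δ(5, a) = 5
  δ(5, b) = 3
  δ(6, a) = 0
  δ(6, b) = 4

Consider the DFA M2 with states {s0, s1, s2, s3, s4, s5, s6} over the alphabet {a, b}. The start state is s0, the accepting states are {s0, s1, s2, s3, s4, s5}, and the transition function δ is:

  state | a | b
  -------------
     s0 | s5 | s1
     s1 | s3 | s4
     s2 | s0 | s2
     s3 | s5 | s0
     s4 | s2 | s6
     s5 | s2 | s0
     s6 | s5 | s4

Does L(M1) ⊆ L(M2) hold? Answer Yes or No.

Yes

Exploring the product automaton M1 × M2 from the start pair (0, s0), following both machines on each input symbol, reaches 35 state pairs: (0, s0), (2, s5), (6, s1), (5, s2), (2, s0), (0, s3), (4, s4), (5, s0), (3, s2), (5, s5), (2, s1), (6, s0), (0, s6), (3, s1), (4, s0), (4, s2), (3, s0), (5, s3), (2, s4), (0, s5), (4, s1), (6, s4), (4, s3), (3, s5), (0, s1), (0, s2), (4, s5), (2, s6), (2, s2), (3, s3), (0, s4), (4, s6), (2, s3), (6, s2), (6, s6).
M1 accepts in {3} and M2 accepts in {s0, s1, s2, s3, s4, s5}. The reachable pairs whose M1-component is accepting are (3, s2), (3, s1), (3, s0), (3, s5), (3, s3); in each of them the M2-component is accepting too, so the product for L(M1) \ L(M2) (M1-component accepting, M2-component rejecting) has no reachable accepting pair and the difference is empty.
Hence every string in L(M1) is also in L(M2).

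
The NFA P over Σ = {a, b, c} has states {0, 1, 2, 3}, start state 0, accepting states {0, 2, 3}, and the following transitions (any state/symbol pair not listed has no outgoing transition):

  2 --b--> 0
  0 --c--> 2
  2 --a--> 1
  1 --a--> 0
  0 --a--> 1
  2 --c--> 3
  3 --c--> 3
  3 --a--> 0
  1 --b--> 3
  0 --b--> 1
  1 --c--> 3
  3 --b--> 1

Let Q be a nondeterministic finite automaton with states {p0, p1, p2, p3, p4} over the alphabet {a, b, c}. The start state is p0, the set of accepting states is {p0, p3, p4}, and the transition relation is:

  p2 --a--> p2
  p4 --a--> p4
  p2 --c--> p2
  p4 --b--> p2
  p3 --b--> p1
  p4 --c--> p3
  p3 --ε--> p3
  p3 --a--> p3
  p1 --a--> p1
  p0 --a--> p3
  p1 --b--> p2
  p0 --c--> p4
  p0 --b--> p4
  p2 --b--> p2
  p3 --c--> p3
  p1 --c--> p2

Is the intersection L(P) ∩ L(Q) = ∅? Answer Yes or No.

No

The empty string ε is accepted by both P and Q.
Hence L(P) ∩ L(Q) ≠ ∅.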